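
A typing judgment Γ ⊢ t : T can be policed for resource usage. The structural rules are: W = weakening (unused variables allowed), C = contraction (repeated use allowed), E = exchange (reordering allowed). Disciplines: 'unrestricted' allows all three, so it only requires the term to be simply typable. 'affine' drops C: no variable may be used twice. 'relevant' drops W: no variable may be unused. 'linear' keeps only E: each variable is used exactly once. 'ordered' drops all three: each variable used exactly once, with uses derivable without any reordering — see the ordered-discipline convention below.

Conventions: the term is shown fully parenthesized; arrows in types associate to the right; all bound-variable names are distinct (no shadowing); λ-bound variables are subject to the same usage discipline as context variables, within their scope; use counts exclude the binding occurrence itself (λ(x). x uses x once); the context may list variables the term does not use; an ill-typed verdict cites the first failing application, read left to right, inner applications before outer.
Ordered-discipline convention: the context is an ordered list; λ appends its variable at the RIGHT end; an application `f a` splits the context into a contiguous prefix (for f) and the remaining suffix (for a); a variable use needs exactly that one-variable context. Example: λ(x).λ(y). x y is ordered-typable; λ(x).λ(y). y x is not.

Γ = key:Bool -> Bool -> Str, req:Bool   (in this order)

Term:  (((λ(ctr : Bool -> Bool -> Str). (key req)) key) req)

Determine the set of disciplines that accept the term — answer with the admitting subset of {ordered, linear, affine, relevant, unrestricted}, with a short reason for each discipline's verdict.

admitted in: unrestricted
use counts: key: 2×, req: 2×, ctr (bound): 0×
use order (left to right): key, req, key, req
typing: well-typed at Str
ordered: ✗ — needs contraction — key ×2, req ×2; needs weakening: ctr unused
linear: ✗ — needs contraction — key ×2, req ×2; needs weakening: ctr unused
affine: ✗ — needs contraction — key ×2, req ×2
relevant: ✗ — needs weakening: ctr unused
unrestricted: ✓ — type-checks (Str) and nothing is barred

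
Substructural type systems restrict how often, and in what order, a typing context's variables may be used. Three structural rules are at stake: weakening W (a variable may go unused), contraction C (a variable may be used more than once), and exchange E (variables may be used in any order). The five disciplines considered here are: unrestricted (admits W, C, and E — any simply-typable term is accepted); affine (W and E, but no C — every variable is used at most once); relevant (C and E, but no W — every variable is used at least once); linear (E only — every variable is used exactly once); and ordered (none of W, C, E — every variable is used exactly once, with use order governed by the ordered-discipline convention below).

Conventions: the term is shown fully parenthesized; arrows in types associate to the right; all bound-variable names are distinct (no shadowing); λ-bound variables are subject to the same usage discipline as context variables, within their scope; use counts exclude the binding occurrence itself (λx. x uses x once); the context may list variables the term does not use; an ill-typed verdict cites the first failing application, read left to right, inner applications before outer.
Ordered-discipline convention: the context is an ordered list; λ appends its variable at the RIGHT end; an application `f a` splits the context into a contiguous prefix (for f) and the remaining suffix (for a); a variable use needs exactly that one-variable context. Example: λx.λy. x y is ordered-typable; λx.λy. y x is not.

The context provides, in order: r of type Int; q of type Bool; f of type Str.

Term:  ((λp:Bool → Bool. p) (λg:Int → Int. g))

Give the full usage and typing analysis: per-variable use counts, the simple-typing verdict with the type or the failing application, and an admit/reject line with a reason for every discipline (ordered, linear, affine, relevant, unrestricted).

counts: r: 0×, q: 0×, f: 0×, p (bound): 1×, g (bound): 1×
uses in reading order: p, g
typing: ill-typed: an application expects Bool → Bool but receives (Int → Int) → Int → Int
ordered ✗ (fails simple typing)
linear ✗ (a type mismatch blocks all five)
affine ✗ (the type mismatch rejects it)
relevant ✗ (not simply typable)
unrestricted ✗ (fails simple typing)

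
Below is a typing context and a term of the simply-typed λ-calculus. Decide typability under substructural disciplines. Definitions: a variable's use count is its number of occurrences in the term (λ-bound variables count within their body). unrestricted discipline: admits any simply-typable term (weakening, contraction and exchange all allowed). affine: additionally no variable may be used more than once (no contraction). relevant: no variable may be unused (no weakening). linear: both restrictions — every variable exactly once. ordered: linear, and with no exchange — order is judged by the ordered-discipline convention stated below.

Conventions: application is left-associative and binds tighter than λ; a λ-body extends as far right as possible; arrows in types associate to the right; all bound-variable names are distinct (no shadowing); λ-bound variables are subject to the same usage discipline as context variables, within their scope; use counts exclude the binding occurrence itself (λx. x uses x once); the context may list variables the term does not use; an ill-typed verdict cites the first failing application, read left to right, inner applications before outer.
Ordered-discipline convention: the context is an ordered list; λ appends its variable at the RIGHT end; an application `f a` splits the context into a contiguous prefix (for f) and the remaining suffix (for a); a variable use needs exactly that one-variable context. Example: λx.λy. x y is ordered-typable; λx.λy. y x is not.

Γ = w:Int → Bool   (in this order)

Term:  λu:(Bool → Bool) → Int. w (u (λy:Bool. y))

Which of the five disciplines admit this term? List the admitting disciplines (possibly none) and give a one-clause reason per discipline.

admitted by: ordered, linear, affine, relevant, unrestricted
usage: w ×1; u [bound] ×1; y [bound] ×1
uses in reading order: w, u, y
typing: ✓ — ((Bool → Bool) → Int) → Bool
ordered: ✓ — one use each (w, u, y); ordered split holds
linear: ✓ — exactly-once usage across w, u, y
affine: ✓ — w, u, y: no repeats, contraction unneeded
relevant: ✓ — at least one use each (w, u, y)
unrestricted: ✓ — well-typed at ((Bool → Bool) → Int) → Bool; no restrictions here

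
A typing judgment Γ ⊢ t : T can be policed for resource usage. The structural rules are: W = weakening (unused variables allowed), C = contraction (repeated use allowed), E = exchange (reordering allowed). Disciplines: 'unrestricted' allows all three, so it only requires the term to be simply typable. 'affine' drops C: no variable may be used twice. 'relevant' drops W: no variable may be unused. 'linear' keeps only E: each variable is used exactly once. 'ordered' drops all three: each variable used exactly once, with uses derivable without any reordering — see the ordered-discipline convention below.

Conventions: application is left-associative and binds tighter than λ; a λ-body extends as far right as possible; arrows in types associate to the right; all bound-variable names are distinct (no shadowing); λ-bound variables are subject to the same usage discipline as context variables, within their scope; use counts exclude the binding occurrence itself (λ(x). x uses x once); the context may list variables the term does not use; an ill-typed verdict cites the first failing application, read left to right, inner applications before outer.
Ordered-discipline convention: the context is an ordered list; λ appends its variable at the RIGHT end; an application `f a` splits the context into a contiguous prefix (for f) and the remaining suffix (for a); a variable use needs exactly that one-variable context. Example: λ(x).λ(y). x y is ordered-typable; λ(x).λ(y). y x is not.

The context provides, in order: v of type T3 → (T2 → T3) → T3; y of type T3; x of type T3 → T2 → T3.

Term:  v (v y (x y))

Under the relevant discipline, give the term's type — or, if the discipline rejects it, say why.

term : (T2 → T3) → T3
variable uses: v: 2×; y: 2×; x: 1×
order of uses: v, v, y, x, y
typing: well-typed at (T2 → T3) → T3
across the five disciplines: ordered ✗; linear ✗; affine ✗; relevant ✓; unrestricted ✓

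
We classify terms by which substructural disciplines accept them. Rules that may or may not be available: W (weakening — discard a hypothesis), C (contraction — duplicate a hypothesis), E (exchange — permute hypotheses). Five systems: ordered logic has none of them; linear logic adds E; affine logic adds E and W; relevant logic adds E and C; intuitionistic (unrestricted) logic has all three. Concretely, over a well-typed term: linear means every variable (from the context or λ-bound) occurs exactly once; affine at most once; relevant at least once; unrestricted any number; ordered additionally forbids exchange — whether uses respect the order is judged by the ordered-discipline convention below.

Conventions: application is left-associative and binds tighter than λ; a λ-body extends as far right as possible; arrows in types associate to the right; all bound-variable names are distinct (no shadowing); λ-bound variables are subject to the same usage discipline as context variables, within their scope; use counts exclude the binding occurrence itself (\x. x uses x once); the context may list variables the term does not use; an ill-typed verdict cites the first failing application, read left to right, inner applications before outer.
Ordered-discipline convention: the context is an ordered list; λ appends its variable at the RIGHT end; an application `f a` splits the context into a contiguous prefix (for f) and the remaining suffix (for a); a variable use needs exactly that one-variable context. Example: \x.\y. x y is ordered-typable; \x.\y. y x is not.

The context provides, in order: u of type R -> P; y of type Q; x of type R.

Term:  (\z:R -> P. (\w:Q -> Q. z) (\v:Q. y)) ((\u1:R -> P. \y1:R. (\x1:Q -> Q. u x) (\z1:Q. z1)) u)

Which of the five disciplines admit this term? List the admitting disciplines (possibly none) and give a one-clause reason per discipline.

admitted by: unrestricted
use counts: u ×2; y ×1; x ×1; z (λ-bound) ×1; w (λ-bound) ×0; v (λ-bound) ×0; u1 (λ-bound) ×0; y1 (λ-bound) ×0; x1 (λ-bound) ×0; z1 (λ-bound) ×1
left-to-right use order: z, y, u, x, z1, u
typing: the term checks, with type R -> P
ordered ✗ (u ×2 used more than once (contraction); needs weakening: w, v, u1, y1, x1 unused)
linear ✗ (u ×2 used more than once (contraction); needs weakening: w, v, u1, y1, x1 unused)
affine ✗ (u ×2 used more than once (contraction))
relevant ✗ (needs weakening: w, v, u1, y1, x1 unused)
unrestricted ✓ (simply typable at R -> P; W, C, E all held)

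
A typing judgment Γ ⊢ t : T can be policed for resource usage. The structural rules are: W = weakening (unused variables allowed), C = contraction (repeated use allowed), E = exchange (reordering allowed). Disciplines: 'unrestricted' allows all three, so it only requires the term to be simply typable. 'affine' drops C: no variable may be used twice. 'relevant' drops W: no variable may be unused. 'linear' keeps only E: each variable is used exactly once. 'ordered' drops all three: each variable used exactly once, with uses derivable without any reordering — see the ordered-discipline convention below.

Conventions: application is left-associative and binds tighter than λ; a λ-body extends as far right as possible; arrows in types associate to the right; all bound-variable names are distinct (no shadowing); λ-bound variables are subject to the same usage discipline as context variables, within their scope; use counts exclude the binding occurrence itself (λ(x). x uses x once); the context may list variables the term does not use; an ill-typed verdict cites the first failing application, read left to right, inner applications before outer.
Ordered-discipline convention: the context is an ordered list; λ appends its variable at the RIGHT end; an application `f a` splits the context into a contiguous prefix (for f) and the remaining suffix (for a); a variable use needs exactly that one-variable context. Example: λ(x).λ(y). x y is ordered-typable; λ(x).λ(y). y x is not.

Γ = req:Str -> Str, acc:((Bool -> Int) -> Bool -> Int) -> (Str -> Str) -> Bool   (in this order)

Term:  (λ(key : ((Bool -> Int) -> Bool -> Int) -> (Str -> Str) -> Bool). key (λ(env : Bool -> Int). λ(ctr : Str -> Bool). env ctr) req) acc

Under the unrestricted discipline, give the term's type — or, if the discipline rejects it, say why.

not well-typed under unrestricted — not simply typable
usage: req: 1×, acc: 1×, key (bound): 1×, env (bound): 1×, ctr (bound): 1×
use order (left to right): key, env, ctr, req, acc
typing: ill-typed: a function awaiting Bool gets Str -> Bool
across the five disciplines: ordered ✗ | linear ✗ | affine ✗ | relevant ✗ | unrestricted ✗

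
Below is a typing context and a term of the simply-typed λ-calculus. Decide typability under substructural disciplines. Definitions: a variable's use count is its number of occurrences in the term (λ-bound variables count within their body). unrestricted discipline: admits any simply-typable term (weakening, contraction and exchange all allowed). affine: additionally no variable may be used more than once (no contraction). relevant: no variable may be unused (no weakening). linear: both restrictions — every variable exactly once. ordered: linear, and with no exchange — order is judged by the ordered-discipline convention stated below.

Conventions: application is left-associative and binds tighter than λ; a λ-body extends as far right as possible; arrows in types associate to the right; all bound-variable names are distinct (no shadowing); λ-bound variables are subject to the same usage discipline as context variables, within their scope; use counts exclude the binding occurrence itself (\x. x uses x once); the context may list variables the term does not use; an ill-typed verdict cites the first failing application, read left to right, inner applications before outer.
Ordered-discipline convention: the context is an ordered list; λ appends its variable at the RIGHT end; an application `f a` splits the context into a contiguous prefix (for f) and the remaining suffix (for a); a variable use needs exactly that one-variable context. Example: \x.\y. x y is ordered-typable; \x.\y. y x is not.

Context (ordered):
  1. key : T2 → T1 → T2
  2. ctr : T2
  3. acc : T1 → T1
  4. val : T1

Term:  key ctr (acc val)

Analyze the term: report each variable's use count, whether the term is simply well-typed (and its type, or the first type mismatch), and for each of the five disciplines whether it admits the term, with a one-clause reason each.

counts: key: 1×, ctr: 1×, acc: 1×, val: 1×
use order (left to right): key, ctr, acc, val
typing: the term checks, with type T2
ordered: ✓ — single-use (key, ctr, acc, val), ordered derivation ok
linear: ✓ — single use per variable (key, ctr, acc, val)
affine: ✓ — at most one use each (key, ctr, acc, val)
relevant: ✓ — key, ctr, acc, val: all used, weakening unneeded
unrestricted: ✓ — typability at T2 is all that's needed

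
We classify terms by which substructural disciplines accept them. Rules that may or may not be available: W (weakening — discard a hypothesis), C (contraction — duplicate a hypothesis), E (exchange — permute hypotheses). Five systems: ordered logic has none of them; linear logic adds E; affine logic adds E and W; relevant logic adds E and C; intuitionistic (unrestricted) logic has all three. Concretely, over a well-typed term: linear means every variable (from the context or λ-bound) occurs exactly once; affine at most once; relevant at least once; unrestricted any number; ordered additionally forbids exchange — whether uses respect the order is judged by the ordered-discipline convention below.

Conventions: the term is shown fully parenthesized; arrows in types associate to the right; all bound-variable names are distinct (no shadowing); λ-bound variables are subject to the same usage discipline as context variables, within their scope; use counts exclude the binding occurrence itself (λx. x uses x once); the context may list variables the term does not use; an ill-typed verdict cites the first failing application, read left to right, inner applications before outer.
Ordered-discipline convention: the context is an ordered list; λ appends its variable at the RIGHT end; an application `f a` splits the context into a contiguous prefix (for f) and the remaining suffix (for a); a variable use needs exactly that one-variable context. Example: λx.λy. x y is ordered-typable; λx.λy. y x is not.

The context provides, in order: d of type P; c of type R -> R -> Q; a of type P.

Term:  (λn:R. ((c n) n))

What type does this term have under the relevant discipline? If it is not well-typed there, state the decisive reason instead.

not well-typed under relevant — needs weakening: d, a unused
counts: d=0; c=1; a=0; n [bound]=2
order of uses: c, n, n
typing: ✓ — R -> Q
all disciplines: ordered ✗ | linear ✗ | affine ✗ | relevant ✗ | unrestricted ✓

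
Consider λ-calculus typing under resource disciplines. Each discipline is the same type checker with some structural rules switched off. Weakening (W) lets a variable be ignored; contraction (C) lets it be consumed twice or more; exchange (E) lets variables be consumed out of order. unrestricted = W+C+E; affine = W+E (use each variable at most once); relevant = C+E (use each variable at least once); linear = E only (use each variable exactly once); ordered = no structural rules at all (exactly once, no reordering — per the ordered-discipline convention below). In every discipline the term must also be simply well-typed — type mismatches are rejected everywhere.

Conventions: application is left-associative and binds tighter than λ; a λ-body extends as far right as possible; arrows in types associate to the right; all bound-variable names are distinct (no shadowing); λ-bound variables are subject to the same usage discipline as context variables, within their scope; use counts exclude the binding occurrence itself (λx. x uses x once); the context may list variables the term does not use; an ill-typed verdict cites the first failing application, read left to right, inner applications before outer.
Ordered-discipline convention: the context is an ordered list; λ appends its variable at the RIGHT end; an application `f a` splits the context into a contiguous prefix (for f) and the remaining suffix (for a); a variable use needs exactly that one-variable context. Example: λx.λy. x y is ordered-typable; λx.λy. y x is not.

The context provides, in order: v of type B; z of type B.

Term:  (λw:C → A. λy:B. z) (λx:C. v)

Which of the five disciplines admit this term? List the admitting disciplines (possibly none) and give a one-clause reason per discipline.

accepted by: none
use counts: v ×1, z ×1, w (λ-bound) ×0, y (λ-bound) ×0, x (λ-bound) ×0
left-to-right use order: z, v
typing: ill-typed: argument of type C → B where C → A is required
ordered: ✗ — a type mismatch blocks all five
linear: ✗ — the type mismatch rejects it
affine: ✗ — not simply typable
relevant: ✗ — fails simple typing
unrestricted: ✗ — a type mismatch blocks all five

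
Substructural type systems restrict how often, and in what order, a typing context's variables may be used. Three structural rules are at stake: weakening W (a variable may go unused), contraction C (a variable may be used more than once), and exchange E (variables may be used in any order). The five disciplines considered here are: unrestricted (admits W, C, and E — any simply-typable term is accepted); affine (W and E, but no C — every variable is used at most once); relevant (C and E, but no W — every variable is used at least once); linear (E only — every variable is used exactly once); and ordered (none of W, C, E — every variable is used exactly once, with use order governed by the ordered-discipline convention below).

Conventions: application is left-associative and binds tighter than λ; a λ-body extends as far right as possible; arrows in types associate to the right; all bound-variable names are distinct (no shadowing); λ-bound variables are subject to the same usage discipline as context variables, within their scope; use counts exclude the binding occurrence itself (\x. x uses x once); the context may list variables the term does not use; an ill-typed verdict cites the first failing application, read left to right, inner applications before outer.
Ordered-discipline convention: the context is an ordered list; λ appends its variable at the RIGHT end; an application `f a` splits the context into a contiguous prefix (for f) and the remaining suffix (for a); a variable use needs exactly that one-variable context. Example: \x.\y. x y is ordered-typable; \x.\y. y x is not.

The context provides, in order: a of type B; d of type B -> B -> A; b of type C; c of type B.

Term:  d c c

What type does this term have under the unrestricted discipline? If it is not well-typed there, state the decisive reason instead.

term : A
use counts: a=0, d=1, b=0, c=2
order of uses: d, c, c
typing: well-typed at A
all disciplines: ordered ✗, linear ✗, affine ✗, relevant ✗, unrestricted ✓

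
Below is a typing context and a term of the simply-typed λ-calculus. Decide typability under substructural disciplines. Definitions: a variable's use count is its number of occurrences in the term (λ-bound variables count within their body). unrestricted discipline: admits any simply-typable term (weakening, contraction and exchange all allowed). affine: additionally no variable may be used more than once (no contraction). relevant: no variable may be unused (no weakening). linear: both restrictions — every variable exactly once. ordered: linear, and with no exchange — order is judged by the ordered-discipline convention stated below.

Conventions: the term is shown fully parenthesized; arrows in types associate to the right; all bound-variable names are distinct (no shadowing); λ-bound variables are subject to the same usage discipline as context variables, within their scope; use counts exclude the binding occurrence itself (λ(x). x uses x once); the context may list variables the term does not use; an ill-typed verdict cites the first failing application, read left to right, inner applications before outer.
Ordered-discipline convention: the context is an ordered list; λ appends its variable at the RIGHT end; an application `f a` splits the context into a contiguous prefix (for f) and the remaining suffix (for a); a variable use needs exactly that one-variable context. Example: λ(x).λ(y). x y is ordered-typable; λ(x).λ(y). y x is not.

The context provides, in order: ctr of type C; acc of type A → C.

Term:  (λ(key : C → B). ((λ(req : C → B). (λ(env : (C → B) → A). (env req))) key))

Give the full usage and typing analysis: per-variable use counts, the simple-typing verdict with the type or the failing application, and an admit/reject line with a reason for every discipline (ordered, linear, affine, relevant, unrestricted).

usage: ctr: 0×; acc: 0×; key (λ-bound): 1×; req (λ-bound): 1×; env (λ-bound): 1×
uses in reading order: env, req, key
typing: the term checks, with type (C → B) → ((C → B) → A) → A
ordered ✗ (unused: ctr, acc — weakening required)
linear ✗ (unused: ctr, acc — weakening required)
affine ✓ (ctr, acc, key, req, env: no repeats, contraction unneeded)
relevant ✗ (unused: ctr, acc — weakening required)
unrestricted ✓ (well-typed at (C → B) → ((C → B) → A) → A; no restrictions here)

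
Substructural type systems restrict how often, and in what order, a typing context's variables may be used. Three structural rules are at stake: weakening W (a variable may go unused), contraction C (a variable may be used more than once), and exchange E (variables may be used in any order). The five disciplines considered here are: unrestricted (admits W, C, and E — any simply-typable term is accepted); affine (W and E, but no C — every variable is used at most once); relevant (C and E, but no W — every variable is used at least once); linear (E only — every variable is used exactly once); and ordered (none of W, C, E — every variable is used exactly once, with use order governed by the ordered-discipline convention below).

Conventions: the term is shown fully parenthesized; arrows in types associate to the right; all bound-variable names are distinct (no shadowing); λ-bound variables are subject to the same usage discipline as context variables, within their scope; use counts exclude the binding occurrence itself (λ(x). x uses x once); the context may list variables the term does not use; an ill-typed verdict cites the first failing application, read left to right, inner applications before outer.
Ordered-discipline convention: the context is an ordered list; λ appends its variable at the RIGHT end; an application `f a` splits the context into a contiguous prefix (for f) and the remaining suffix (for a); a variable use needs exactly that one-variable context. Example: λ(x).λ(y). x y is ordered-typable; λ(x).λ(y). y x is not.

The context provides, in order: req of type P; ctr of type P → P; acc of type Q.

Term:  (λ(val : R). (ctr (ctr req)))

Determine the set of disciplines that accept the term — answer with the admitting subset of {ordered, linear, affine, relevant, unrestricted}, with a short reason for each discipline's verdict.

admitted in: unrestricted
variable uses: req ×1; ctr ×2; acc ×0; val (λ-bound) ×0
use order (left to right): ctr, ctr, req
typing: the term checks, with type R → P
ordered: ✗, repeated use of ctr ×2; acc, val left unused
linear: ✗, repeated use of ctr ×2; acc, val left unused
affine: ✗, repeated use of ctr ×2
relevant: ✗, acc, val left unused
unrestricted: ✓, simply typable at R → P; W, C, E all held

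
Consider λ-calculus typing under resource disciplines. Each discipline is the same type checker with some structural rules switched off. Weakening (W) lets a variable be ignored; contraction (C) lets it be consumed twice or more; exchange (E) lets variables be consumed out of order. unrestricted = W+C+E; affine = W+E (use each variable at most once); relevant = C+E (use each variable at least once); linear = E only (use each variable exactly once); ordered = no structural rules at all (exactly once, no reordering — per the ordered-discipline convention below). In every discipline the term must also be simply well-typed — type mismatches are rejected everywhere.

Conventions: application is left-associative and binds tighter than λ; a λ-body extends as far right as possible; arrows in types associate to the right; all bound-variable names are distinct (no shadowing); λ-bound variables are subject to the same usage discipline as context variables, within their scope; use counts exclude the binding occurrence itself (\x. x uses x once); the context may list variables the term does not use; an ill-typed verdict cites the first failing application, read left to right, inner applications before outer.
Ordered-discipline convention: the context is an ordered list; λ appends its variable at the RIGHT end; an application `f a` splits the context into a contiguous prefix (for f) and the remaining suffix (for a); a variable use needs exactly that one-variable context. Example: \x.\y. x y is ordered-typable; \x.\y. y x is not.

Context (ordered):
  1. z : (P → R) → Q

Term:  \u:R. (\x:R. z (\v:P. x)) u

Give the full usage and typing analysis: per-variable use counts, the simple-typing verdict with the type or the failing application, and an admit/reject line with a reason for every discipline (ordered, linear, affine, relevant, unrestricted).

variable uses: z ×1; u (bound) ×1; x (bound) ×1; v (bound) ×0
left-to-right use order: z, x, u
typing: well-typed at R → Q
ordered: ✗, v left unused
linear: ✗, v left unused
affine: ✓, at most one use each (z, u, x, v)
relevant: ✗, v left unused
unrestricted: ✓, simply typable at R → Q; W, C, E all held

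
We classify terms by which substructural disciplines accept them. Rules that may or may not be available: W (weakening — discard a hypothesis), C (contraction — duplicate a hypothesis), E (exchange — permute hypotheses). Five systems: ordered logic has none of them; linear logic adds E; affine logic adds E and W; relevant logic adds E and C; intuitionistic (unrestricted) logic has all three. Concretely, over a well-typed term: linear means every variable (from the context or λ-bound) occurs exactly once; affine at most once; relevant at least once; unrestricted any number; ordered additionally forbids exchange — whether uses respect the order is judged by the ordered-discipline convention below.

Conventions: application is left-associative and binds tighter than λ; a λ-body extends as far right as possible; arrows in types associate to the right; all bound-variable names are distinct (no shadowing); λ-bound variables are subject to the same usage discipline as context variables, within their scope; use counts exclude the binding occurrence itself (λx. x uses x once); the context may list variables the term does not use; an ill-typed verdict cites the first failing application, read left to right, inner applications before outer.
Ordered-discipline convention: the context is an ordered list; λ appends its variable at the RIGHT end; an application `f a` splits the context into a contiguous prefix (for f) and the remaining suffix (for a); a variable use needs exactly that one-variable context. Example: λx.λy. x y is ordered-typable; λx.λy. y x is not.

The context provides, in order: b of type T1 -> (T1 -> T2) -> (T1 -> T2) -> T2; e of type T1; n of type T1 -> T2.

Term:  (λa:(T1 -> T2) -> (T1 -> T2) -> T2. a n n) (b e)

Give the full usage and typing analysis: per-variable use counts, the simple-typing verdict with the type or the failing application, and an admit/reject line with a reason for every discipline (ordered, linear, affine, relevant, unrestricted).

variable uses: b ×1, e ×1, n ×2, a (bound) ×1
left-to-right use order: a, n, n, b, e
typing: well-typed at T2
ordered: ✗ — n ×2 used more than once (contraction)
linear: ✗ — n ×2 used more than once (contraction)
affine: ✗ — n ×2 used more than once (contraction)
relevant: ✓ — at least one use each (b, e, n, a)
unrestricted: ✓ — type-checks (T2) and nothing is barred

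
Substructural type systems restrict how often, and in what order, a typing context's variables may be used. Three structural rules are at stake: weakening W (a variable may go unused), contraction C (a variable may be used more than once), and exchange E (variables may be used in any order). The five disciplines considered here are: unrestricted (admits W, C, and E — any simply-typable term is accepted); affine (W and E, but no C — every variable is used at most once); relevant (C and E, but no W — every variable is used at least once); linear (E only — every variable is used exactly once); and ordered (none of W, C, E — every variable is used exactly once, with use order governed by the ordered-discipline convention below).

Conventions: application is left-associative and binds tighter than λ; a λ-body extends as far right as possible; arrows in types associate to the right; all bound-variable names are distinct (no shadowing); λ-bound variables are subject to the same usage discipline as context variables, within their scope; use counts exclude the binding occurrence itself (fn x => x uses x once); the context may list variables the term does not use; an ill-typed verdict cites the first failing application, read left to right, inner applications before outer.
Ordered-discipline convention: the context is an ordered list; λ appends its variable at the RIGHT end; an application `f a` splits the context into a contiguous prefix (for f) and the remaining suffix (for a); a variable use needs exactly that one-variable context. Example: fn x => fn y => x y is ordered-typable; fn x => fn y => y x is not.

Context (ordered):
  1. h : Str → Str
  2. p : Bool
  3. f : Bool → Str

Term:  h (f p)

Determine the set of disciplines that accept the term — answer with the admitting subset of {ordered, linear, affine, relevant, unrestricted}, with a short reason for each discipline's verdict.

admitted by: linear, affine, relevant, unrestricted
usage: h ×1; p ×1; f ×1
left-to-right use order: h, f, p
typing: well-typed — term : Str
ordered ✗ (needs exchange: uses follow h, f, p)
linear ✓ (single use per variable (h, p, f))
affine ✓ (none of h, p, f used more than once)
relevant ✓ (none of h, p, f goes unused)
unrestricted ✓ (typability at Str is all that's needed)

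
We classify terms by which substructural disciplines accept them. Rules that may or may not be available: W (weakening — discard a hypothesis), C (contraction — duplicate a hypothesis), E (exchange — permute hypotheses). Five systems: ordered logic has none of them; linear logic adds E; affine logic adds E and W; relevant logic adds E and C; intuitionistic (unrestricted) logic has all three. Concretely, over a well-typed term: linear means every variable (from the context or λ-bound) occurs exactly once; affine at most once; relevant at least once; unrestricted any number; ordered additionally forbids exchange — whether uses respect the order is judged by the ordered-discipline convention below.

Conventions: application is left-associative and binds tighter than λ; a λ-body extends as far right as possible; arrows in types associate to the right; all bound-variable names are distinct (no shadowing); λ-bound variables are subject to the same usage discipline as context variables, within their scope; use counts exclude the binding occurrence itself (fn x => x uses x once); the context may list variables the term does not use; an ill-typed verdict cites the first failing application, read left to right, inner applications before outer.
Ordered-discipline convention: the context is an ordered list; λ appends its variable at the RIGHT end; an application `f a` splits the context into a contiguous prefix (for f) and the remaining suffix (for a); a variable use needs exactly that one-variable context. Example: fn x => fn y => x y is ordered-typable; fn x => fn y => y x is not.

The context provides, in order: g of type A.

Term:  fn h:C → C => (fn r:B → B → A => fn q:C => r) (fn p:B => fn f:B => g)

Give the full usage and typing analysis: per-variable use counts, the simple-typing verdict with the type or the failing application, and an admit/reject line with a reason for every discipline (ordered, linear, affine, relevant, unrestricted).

usage: g=1; h (bound)=0; r (bound)=1; q (bound)=0; p (bound)=0; f (bound)=0
use order (left to right): r, g
typing: well-typed — term : (C → C) → C → B → B → A
ordered: ✗ — unused: h, q, p, f — weakening required
linear: ✗ — unused: h, q, p, f — weakening required
affine: ✓ — at most one use each (g, h, r, q, p, f)
relevant: ✗ — unused: h, q, p, f — weakening required
unrestricted: ✓ — well-typed at (C → C) → C → B → B → A; no restrictions here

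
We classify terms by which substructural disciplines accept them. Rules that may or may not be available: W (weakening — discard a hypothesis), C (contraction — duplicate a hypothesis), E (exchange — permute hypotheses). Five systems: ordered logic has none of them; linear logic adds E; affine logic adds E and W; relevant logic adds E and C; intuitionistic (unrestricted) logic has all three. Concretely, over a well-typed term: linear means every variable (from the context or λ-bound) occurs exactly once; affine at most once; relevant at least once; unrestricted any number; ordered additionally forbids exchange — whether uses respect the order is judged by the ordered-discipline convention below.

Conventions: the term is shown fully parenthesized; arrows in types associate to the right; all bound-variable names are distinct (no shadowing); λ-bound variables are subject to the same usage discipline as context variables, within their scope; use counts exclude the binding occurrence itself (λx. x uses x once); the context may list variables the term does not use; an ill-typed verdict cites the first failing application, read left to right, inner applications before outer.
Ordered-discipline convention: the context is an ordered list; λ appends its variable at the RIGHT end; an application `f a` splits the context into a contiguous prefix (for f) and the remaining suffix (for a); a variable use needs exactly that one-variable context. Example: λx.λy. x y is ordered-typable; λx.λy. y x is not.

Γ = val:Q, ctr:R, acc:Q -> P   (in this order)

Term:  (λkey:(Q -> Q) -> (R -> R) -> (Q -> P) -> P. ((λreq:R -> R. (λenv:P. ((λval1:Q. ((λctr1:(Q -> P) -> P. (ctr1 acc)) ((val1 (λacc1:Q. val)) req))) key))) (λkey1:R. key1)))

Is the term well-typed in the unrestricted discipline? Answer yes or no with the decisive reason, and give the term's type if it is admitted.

no — not simply typable
counts: val: 1; ctr: 0; acc: 1; key (λ-bound): 1; req (λ-bound): 1; env (λ-bound): 0; val1 (λ-bound): 1; ctr1 (λ-bound): 1; acc1 (λ-bound): 0; key1 (λ-bound): 1
order of uses: ctr1, acc, val1, val, req, key, key1
typing: ill-typed: non-arrow in function slot: Q
across the five disciplines: ordered ✗, linear ✗, affine ✗, relevant ✗, unrestricted ✗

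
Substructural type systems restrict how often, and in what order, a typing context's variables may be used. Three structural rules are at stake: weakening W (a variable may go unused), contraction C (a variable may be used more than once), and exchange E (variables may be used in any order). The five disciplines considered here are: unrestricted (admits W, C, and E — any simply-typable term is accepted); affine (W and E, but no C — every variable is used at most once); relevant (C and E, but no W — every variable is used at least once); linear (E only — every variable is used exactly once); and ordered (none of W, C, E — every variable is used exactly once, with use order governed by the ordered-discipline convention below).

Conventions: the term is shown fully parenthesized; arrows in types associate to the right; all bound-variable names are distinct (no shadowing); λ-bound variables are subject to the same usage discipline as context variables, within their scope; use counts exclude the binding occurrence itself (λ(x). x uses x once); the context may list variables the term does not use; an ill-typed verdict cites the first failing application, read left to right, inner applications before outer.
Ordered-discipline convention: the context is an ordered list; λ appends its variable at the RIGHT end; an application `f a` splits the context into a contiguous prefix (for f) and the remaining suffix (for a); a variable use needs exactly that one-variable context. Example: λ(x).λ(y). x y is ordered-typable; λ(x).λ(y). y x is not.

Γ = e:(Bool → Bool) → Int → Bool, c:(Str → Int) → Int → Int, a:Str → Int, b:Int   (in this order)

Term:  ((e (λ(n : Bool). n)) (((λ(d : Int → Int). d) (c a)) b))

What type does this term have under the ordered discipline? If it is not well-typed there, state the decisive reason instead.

term : Bool
counts: e: 1×, c: 1×, a: 1×, b: 1×, n (bound): 1×, d (bound): 1×
order of uses: e, n, d, c, a, b
typing: well-typed at Bool
per-discipline verdicts: ordered ✓, linear ✓, affine ✓, relevant ✓, unrestricted ✓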